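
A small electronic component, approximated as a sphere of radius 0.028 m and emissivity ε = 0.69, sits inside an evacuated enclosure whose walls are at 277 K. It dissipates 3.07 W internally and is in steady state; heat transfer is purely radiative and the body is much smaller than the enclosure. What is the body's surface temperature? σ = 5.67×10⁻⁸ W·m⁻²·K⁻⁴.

T ≈ 343 K

For a small grey body in a large enclosure, net radiated power = εσA(T⁴ − T_w⁴).
Steady state: P = εσA(T⁴ − T_w⁴) with A = 4πr² = 0.009852 m².
T⁴ = P/(εσA) + T_w⁴ = 3.07/(0.69·5.67×10⁻⁸·0.009852) + (277)⁴
    = 7.965×10⁹ + 5.887×10⁹ = 1.385×10¹⁰ K⁴.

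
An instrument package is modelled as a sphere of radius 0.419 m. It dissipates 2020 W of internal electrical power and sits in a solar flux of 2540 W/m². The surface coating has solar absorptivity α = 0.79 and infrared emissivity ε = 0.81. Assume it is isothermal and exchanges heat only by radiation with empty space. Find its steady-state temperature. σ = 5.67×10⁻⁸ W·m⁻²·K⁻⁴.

At steady state, absorbed solar power + internal power = radiated power.
Absorbed: α·S·A_cross = 0.79·2540·0.5515 = 1107 W (cross-section πr²).
Total input = 1107 + 2020 = 3127 W.
Radiated: εσ·A_surf·T⁴ with A_surf = 4πr² = 2.206 m².
T⁴ = 3127/(0.81·5.67×10⁻⁸·2.206) = 3.086×10¹⁰ K⁴.

T ≈ 419 K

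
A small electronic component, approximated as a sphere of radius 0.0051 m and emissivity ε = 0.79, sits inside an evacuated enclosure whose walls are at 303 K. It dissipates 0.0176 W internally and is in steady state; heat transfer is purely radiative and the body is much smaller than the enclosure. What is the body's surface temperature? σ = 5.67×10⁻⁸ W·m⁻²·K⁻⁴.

T ≈ 313 K

For a small grey body in a large enclosure, net radiated power = εσA(T⁴ − T_w⁴).
Steady state: P = εσA(T⁴ − T_w⁴) with A = 4πr² = 3.269×10⁻⁴ m².
T⁴ = P/(εσA) + T_w⁴ = 0.0176/(0.79·5.67×10⁻⁸·3.269×10⁻⁴) + (303)⁴
    = 1.202×10⁹ + 8.429×10⁹ = 9.631×10⁹ K⁴.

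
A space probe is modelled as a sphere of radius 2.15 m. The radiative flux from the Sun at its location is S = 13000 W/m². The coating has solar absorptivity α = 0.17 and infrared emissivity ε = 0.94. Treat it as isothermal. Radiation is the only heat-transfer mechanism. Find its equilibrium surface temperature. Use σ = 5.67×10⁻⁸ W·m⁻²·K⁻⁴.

T ≈ 319 K

At equilibrium, absorbed power = emitted power.
Absorbing cross-section = πr² = 14.52 m²; emitting surface = 4πr² = 58.09 m² (ratio 4).
αS·A_cross = εσ·A_surf·T⁴  ⇒  T⁴ = αS/(ε·4σ).
T⁴ = 0.170·13000/(0.94·4·5.67×10⁻⁸) = 1.037×10¹⁰ K⁴.
T = (1.037×10¹⁰)^(1/4).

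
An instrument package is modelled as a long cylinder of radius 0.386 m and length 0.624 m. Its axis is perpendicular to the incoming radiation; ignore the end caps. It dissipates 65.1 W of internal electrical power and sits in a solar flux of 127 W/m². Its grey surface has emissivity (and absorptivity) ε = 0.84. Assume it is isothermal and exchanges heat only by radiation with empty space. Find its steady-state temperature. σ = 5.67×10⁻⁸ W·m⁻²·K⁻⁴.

T ≈ 201 K

At steady state, absorbed solar power + internal power = radiated power.
Absorbed: α·S·A_cross = 0.84·127·0.4817 = 51.39 W (cross-section 2rL).
Total input = 51.39 + 65.1 = 116.5 W.
Radiated: εσ·A_surf·T⁴ with A_surf = 2πrL = 1.513 m².
T⁴ = 116.5/(0.84·5.67×10⁻⁸·1.513) = 1.616×10⁹ K⁴.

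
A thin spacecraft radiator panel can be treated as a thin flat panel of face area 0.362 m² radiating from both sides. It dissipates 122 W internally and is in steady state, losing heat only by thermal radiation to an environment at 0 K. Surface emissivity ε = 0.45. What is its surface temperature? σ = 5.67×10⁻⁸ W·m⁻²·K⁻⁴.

T ≈ 285 K

Steady state: internal power = radiated power, P = εσA T⁴.
Radiating area A = 2·0.362 = 0.7240 m².
T⁴ = P/(εσA) = 122/(0.45·5.67×10⁻⁸·0.7240) = 6.604×10⁹ K⁴.
T = (6.604×10⁹)^(1/4).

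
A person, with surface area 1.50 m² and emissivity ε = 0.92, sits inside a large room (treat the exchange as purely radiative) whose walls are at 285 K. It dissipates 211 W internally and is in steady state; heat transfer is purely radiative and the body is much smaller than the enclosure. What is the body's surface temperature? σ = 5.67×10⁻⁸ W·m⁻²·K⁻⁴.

For a small grey body in a large enclosure, net radiated power = εσA(T⁴ − T_w⁴).
Steady state: P = εσA(T⁴ − T_w⁴) with A = 1.50 m².
T⁴ = P/(εσA) + T_w⁴ = 211/(0.92·5.67×10⁻⁸·1.500) + (285)⁴
    = 2.697×10⁹ + 6.598×10⁹ = 9.294×10⁹ K⁴.

T ≈ 310 K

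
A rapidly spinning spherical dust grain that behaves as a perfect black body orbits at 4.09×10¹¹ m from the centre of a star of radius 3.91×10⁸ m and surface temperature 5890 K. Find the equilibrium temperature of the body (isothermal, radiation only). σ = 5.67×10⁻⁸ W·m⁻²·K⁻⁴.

T ≈ 129 K

The star's surface emits σT_*⁴; at distance d the flux is S = σT_*⁴(R_*/d)².
S = 5.67×10⁻⁸·(5890)⁴·(3.91×10⁸/4.09×10¹¹)² = 62.37 W/m².
For an isothermal sphere T⁴ = (1−a)S/(4σ) = 2.750×10⁸ K⁴.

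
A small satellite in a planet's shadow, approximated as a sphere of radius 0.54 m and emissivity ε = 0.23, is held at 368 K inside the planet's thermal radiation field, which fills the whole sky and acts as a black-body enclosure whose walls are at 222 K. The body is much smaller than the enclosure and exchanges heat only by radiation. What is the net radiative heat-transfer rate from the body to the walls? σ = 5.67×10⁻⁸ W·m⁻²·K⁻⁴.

P_net ≈ 760 W

For a small grey body in a large enclosure: P_net = εσA(T_body⁴ − T_wall⁴).
A = 4πr² = 3.664 m²; T_body⁴ − T_wall⁴ = 1.834×10¹⁰ − 2.429×10⁹ = 1.591×10¹⁰ K⁴.
|P_net| = 0.23·5.67×10⁻⁸·3.664·1.591×10¹⁰.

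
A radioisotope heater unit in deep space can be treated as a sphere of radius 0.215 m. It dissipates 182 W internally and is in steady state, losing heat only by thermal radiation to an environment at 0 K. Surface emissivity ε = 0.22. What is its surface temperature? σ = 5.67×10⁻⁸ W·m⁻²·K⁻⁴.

Steady state: internal power = radiated power, P = εσA T⁴.
Radiating area A = 4πr² = 0.5809 m².
T⁴ = P/(εσA) = 182/(0.22·5.67×10⁻⁸·0.5809) = 2.512×10¹⁰ K⁴.
T = (2.512×10¹⁰)^(1/4).

T ≈ 398 K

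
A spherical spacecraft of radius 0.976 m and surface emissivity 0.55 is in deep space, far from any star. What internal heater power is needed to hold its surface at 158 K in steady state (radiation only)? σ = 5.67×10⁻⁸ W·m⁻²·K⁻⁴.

P ≈ 233 W

P = εσ·4πr²·T⁴.
4πr² = 11.97 m²; T⁴ = 6.232×10⁸ K⁴.
P = 0.55·5.67×10⁻⁸·11.97·6.232×10⁸.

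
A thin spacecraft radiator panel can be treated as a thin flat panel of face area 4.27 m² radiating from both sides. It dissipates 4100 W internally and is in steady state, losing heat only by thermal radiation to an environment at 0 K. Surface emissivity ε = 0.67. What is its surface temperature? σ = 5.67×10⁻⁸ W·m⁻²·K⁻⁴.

T ≈ 335 K

Steady state: internal power = radiated power, P = εσA T⁴.
Radiating area A = 2·4.27 = 8.540 m².
T⁴ = P/(εσA) = 4100/(0.67·5.67×10⁻⁸·8.540) = 1.264×10¹⁰ K⁴.
T = (1.264×10¹⁰)^(1/4).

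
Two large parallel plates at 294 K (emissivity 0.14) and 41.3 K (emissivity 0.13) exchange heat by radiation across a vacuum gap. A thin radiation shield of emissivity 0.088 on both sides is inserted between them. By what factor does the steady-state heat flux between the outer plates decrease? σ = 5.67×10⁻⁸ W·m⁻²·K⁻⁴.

factor ≈ 2.57

Without shield: q₀ = σΔ(T⁴)/(1/ε₁+1/ε₂−1) with denominator 13.84.
With shield the two gaps are in series; the resistances add: (1/ε₁+1/ε_s−1)+(1/ε_s+1/ε₂−1) = 17.51+18.06 = 35.56.
Heat-flux ratio q₀/q = 35.56/13.84.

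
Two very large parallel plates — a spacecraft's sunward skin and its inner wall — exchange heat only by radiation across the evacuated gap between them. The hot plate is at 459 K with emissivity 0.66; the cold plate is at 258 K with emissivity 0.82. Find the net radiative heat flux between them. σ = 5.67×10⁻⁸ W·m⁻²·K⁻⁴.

q ≈ 1310 W/m²

For two infinite grey parallel plates, q = σ(T₁⁴ − T₂⁴)/(1/ε₁ + 1/ε₂ − 1).
T₁⁴ − T₂⁴ = 4.439×10¹⁰ − 4.431×10⁹ = 3.996×10¹⁰ K⁴.
1/ε₁ + 1/ε₂ − 1 = 1.515 + 1.220 − 1 = 1.735.
q = 5.67×10⁻⁸ × 3.996×10¹⁰ / 1.735.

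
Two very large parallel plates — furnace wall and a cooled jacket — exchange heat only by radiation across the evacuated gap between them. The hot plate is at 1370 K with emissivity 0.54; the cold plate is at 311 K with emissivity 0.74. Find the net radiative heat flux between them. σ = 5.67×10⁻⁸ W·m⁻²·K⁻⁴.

For two infinite grey parallel plates, q = σ(T₁⁴ − T₂⁴)/(1/ε₁ + 1/ε₂ − 1).
T₁⁴ − T₂⁴ = 3.523×10¹² − 9.355×10⁹ = 3.513×10¹² K⁴.
1/ε₁ + 1/ε₂ − 1 = 1.852 + 1.351 − 1 = 2.203.
q = 5.67×10⁻⁸ × 3.513×10¹² / 2.203.

q ≈ 90400 W/m²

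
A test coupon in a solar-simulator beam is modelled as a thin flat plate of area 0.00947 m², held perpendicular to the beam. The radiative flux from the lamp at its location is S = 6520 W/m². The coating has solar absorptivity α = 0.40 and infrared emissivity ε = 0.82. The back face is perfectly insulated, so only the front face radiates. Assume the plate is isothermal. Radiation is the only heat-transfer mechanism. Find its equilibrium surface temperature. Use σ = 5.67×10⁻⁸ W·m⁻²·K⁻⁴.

At equilibrium, absorbed power = emitted power.
Absorbing cross-section = A = 0.009470 m²; emitting surface = A = 0.009470 m² (ratio 1).
αS·A_cross = εσ·A_surf·T⁴  ⇒  T⁴ = αS/(ε·1σ).
T⁴ = 0.400·6520/(0.82·1·5.67×10⁻⁸) = 5.609×10¹⁰ K⁴.
T = (5.609×10¹⁰)^(1/4).

T ≈ 487 K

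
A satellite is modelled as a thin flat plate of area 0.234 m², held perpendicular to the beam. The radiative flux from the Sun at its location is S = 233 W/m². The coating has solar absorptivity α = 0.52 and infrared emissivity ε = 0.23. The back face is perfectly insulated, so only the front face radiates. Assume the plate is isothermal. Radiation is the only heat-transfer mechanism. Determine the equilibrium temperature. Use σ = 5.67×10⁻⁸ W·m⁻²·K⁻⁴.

At equilibrium, absorbed power = emitted power.
Absorbing cross-section = A = 0.2340 m²; emitting surface = A = 0.2340 m² (ratio 1).
αS·A_cross = εσ·A_surf·T⁴  ⇒  T⁴ = αS/(ε·1σ).
T⁴ = 0.520·233/(0.23·1·5.67×10⁻⁸) = 9.291×10⁹ K⁴.
T = (9.291×10⁹)^(1/4).

T ≈ 310 K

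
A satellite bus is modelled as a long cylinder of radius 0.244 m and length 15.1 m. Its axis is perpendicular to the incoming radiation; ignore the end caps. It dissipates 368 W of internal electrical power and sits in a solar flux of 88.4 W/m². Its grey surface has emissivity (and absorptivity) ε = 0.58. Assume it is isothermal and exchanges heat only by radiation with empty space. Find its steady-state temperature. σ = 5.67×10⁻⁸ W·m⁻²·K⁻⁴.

At steady state, absorbed solar power + internal power = radiated power.
Absorbed: α·S·A_cross = 0.58·88.4·7.369 = 377.8 W (cross-section 2rL).
Total input = 377.8 + 368 = 745.8 W.
Radiated: εσ·A_surf·T⁴ with A_surf = 2πrL = 23.15 m².
T⁴ = 745.8/(0.58·5.67×10⁻⁸·23.15) = 9.797×10⁸ K⁴.

T ≈ 177 K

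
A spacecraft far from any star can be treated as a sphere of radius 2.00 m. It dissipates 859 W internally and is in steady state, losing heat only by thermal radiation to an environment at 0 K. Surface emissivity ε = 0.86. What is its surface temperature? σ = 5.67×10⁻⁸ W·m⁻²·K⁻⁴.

T ≈ 137 K

Steady state: internal power = radiated power, P = εσA T⁴.
Radiating area A = 4πr² = 50.27 m².
T⁴ = P/(εσA) = 859/(0.86·5.67×10⁻⁸·50.27) = 3.505×10⁸ K⁴.
T = (3.505×10⁸)^(1/4).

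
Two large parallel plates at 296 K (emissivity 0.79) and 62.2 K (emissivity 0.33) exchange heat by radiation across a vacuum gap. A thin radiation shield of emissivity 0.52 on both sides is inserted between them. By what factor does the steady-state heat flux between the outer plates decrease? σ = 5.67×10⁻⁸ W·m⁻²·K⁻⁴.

Without shield: q₀ = σΔ(T⁴)/(1/ε₁+1/ε₂−1) with denominator 3.296.
With shield the two gaps are in series; the resistances add: (1/ε₁+1/ε_s−1)+(1/ε_s+1/ε₂−1) = 2.189+3.953 = 6.142.
Heat-flux ratio q₀/q = 6.142/3.296.

factor ≈ 1.86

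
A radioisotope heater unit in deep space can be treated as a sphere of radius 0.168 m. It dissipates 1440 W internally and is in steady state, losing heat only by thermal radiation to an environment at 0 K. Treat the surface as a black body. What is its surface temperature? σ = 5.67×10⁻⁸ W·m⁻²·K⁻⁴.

Steady state: internal power = radiated power, P = εσA T⁴.
Radiating area A = 4πr² = 0.3547 m².
T⁴ = P/(εσA) = 1440/(1.0·5.67×10⁻⁸·0.3547) = 7.161×10¹⁰ K⁴.
T = (7.161×10¹⁰)^(1/4).

T ≈ 517 K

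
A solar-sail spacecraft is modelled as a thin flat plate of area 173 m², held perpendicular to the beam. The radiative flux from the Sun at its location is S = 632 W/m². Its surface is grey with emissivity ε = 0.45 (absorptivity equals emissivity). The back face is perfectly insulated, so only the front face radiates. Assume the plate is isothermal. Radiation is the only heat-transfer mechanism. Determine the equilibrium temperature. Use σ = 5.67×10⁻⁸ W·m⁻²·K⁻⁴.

T ≈ 325 K

At equilibrium, absorbed power = emitted power.
Absorbing cross-section = A = 173.0 m²; emitting surface = A = 173.0 m² (ratio 1).
εS·A_cross = εσ·A_surf·T⁴  ⇒  T⁴ = S/(1σ)   (ε cancels).
T⁴ = 632/(1·5.67×10⁻⁸) = 1.115×10¹⁰ K⁴.
T = (1.115×10¹⁰)^(1/4).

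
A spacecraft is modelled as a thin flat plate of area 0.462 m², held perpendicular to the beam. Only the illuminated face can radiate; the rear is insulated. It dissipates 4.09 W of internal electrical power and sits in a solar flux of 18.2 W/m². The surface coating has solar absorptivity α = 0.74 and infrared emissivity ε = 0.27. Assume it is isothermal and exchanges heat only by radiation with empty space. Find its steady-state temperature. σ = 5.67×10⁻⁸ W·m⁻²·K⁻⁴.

At steady state, absorbed solar power + internal power = radiated power.
Absorbed: α·S·A_cross = 0.74·18.2·0.4620 = 6.222 W (cross-section A).
Total input = 6.222 + 4.09 = 10.31 W.
Radiated: εσ·A_surf·T⁴ with A_surf = A = 0.4620 m².
T⁴ = 10.31/(0.27·5.67×10⁻⁸·0.4620) = 1.458×10⁹ K⁴.

T ≈ 195 K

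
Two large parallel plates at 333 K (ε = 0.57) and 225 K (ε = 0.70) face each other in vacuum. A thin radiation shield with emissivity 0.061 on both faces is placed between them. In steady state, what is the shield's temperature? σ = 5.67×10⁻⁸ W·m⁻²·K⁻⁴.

T_s ≈ 293 K

In steady state the net flux on the hot side equals that on the cold side.
σ(T₁⁴−T_s⁴)/D₁ = σ(T_s⁴−T₂⁴)/D₂, with D₁ = 1/ε₁+1/ε_s−1 = 17.15, D₂ = 1/ε_s+1/ε₂−1 = 16.82.
Solve for T_s⁴: T_s⁴ = (D₂·T₁⁴ + D₁·T₂⁴)/(D₁+D₂) = 7.383×10⁹ K⁴.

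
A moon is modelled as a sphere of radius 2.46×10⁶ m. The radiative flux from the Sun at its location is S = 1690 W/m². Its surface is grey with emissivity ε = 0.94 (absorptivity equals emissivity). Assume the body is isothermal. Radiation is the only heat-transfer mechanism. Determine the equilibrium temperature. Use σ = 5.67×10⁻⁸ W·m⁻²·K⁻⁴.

T ≈ 294 K

At equilibrium, absorbed power = emitted power.
Absorbing cross-section = πr² = 1.901×10¹³ m²; emitting surface = 4πr² = 7.605×10¹³ m² (ratio 4).
εS·A_cross = εσ·A_surf·T⁴  ⇒  T⁴ = S/(4σ)   (ε cancels).
T⁴ = 1690/(4·5.67×10⁻⁸) = 7.451×10⁹ K⁴.
T = (7.451×10⁹)^(1/4).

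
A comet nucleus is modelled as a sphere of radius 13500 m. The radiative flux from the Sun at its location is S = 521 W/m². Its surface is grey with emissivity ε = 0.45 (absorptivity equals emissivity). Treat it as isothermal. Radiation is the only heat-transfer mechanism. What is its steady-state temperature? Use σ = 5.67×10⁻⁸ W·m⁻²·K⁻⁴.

T ≈ 219 K

At equilibrium, absorbed power = emitted power.
Absorbing cross-section = πr² = 5.726×10⁸ m²; emitting surface = 4πr² = 2.290×10⁹ m² (ratio 4).
εS·A_cross = εσ·A_surf·T⁴  ⇒  T⁴ = S/(4σ)   (ε cancels).
T⁴ = 521/(4·5.67×10⁻⁸) = 2.297×10⁹ K⁴.
T = (2.297×10⁹)^(1/4).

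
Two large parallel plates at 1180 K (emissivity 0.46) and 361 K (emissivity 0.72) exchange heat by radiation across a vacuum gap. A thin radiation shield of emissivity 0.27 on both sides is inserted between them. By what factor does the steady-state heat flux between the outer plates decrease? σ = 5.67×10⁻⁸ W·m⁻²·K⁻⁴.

factor ≈ 3.50

Without shield: q₀ = σΔ(T⁴)/(1/ε₁+1/ε₂−1) with denominator 2.563.
With shield the two gaps are in series; the resistances add: (1/ε₁+1/ε_s−1)+(1/ε_s+1/ε₂−1) = 4.878+4.093 = 8.970.
Heat-flux ratio q₀/q = 8.970/2.563.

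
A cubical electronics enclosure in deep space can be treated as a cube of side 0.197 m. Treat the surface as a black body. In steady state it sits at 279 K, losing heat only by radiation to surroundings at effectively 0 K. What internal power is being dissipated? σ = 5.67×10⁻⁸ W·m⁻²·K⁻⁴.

P ≈ 80.0 W

Steady state: P = εσA T⁴.
A = 6L² = 0.2329 m²; T⁴ = (279)⁴ = 6.059×10⁹ K⁴.
P = 1.0 × 5.67×10⁻⁸ × 0.2329 × 6.059×10⁹.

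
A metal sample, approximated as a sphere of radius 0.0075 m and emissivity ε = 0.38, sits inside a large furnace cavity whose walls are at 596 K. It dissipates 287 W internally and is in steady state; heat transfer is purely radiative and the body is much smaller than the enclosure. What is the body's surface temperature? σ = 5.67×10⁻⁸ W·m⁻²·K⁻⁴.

T ≈ 2090 K

For a small grey body in a large enclosure, net radiated power = εσA(T⁴ − T_w⁴).
Steady state: P = εσA(T⁴ − T_w⁴) with A = 4πr² = 7.069×10⁻⁴ m².
T⁴ = P/(εσA) + T_w⁴ = 287/(0.38·5.67×10⁻⁸·7.069×10⁻⁴) + (596)⁴
    = 1.884×10¹³ + 1.262×10¹¹ = 1.897×10¹³ K⁴.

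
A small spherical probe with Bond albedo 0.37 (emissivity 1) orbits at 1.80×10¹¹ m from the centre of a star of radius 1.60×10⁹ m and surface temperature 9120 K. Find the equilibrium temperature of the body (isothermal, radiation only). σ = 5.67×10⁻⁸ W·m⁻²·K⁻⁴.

T ≈ 542 K

The star's surface emits σT_*⁴; at distance d the flux is S = σT_*⁴(R_*/d)².
S = 5.67×10⁻⁸·(9120)⁴·(1.60×10⁹/1.80×10¹¹)² = 30990 W/m².
For an isothermal sphere T⁴ = (1−a)S/(4σ) = 8.609×10¹⁰ K⁴.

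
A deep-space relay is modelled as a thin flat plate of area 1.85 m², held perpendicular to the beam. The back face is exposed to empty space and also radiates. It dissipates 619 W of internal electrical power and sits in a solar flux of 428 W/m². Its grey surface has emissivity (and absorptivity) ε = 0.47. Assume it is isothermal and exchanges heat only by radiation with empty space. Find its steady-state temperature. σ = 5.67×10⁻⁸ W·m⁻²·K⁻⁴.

At steady state, absorbed solar power + internal power = radiated power.
Absorbed: α·S·A_cross = 0.47·428·1.850 = 372.1 W (cross-section A).
Total input = 372.1 + 619 = 991.1 W.
Radiated: εσ·A_surf·T⁴ with A_surf = 2A = 3.700 m².
T⁴ = 991.1/(0.47·5.67×10⁻⁸·3.700) = 1.005×10¹⁰ K⁴.

T ≈ 317 K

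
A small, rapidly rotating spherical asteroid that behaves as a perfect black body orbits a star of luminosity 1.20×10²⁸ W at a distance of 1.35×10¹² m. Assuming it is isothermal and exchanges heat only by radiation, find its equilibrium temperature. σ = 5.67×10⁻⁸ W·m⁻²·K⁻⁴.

First find the stellar flux at distance d: S = L/(4πd²) = 1.20×10²⁸/(4π·(1.35×10¹²)²) = 524.0 W/m².
For an isothermal sphere, absorbed (1−a)S·πr² = emitted σ·4πr²·T⁴, so T⁴ = (1−a)S/(4σ).
T⁴ = 1.00·524.0/(4·5.67×10⁻⁸) = 2.310×10⁹ K⁴.

T ≈ 219 K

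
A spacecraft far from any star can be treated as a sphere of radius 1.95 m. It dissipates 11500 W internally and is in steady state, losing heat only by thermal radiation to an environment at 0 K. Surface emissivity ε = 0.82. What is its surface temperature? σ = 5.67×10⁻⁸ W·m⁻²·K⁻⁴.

Steady state: internal power = radiated power, P = εσA T⁴.
Radiating area A = 4πr² = 47.78 m².
T⁴ = P/(εσA) = 11500/(0.82·5.67×10⁻⁸·47.78) = 5.176×10⁹ K⁴.
T = (5.176×10⁹)^(1/4).

T ≈ 268 K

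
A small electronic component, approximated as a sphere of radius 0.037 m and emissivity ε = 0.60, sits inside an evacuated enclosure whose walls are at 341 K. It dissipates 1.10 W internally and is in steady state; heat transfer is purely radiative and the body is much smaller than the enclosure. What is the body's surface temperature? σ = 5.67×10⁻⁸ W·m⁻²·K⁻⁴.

T ≈ 352 K

For a small grey body in a large enclosure, net radiated power = εσA(T⁴ − T_w⁴).
Steady state: P = εσA(T⁴ − T_w⁴) with A = 4πr² = 0.01720 m².
T⁴ = P/(εσA) + T_w⁴ = 1.10/(0.60·5.67×10⁻⁸·0.01720) + (341)⁴
    = 1.880×10⁹ + 1.352×10¹⁰ = 1.540×10¹⁰ K⁴.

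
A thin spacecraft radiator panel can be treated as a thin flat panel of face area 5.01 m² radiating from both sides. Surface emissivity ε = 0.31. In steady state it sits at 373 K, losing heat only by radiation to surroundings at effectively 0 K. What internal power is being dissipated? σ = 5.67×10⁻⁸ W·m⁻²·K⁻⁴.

P ≈ 3410 W

Steady state: P = εσA T⁴.
A = 2·5.01 = 10.02 m²; T⁴ = (373)⁴ = 1.936×10¹⁰ K⁴.
P = 0.31 × 5.67×10⁻⁸ × 10.02 × 1.936×10¹⁰.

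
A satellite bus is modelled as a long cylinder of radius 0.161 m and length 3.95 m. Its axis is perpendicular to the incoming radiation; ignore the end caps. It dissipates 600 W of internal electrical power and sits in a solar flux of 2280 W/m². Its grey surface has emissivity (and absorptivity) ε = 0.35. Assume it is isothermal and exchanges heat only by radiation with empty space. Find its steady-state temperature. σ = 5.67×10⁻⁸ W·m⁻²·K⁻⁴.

At steady state, absorbed solar power + internal power = radiated power.
Absorbed: α·S·A_cross = 0.35·2280·1.272 = 1015 W (cross-section 2rL).
Total input = 1015 + 600 = 1615 W.
Radiated: εσ·A_surf·T⁴ with A_surf = 2πrL = 3.996 m².
T⁴ = 1615/(0.35·5.67×10⁻⁸·3.996) = 2.037×10¹⁰ K⁴.

T ≈ 378 K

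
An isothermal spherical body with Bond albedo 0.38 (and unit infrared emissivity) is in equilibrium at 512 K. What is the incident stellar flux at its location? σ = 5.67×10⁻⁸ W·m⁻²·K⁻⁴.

S ≈ 25100 W/m²

(1−a)S·πr² = σ·4πr²·T⁴ ⇒ S = 4σT⁴/(1−a).
S = 4·5.67×10⁻⁸·6.872×10¹⁰/0.620.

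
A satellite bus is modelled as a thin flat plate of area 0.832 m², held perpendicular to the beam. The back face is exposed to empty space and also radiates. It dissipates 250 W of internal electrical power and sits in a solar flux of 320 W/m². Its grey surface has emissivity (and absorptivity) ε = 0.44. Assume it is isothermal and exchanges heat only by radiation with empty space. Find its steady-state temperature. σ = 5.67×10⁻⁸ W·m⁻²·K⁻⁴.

T ≈ 307 K

At steady state, absorbed solar power + internal power = radiated power.
Absorbed: α·S·A_cross = 0.44·320·0.8320 = 117.1 W (cross-section A).
Total input = 117.1 + 250 = 367.1 W.
Radiated: εσ·A_surf·T⁴ with A_surf = 2A = 1.664 m².
T⁴ = 367.1/(0.44·5.67×10⁻⁸·1.664) = 8.844×10⁹ K⁴.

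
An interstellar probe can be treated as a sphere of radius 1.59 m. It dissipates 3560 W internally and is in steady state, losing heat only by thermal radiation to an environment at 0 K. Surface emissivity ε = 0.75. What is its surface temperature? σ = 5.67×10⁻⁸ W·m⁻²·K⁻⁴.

T ≈ 227 K

Steady state: internal power = radiated power, P = εσA T⁴.
Radiating area A = 4πr² = 31.77 m².
T⁴ = P/(εσA) = 3560/(0.75·5.67×10⁻⁸·31.77) = 2.635×10⁹ K⁴.
T = (2.635×10⁹)^(1/4).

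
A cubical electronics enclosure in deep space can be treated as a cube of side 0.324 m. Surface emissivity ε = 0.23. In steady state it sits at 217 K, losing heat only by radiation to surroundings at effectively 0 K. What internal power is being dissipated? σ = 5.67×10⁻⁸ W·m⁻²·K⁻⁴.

Steady state: P = εσA T⁴.
A = 6L² = 0.6299 m²; T⁴ = (217)⁴ = 2.217×10⁹ K⁴.
P = 0.23 × 5.67×10⁻⁸ × 0.6299 × 2.217×10⁹.

P ≈ 18.2 W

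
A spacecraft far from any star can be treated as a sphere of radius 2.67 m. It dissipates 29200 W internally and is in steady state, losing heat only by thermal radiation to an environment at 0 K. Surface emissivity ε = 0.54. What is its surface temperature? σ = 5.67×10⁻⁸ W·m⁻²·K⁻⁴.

T ≈ 321 K

Steady state: internal power = radiated power, P = εσA T⁴.
Radiating area A = 4πr² = 89.58 m².
T⁴ = P/(εσA) = 29200/(0.54·5.67×10⁻⁸·89.58) = 1.065×10¹⁰ K⁴.
T = (1.065×10¹⁰)^(1/4).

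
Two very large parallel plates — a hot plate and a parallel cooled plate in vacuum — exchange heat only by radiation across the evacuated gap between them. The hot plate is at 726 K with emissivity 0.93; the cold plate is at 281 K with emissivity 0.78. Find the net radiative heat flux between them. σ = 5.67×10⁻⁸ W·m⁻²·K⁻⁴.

For two infinite grey parallel plates, q = σ(T₁⁴ − T₂⁴)/(1/ε₁ + 1/ε₂ − 1).
T₁⁴ − T₂⁴ = 2.778×10¹¹ − 6.235×10⁹ = 2.716×10¹¹ K⁴.
1/ε₁ + 1/ε₂ − 1 = 1.075 + 1.282 − 1 = 1.357.
q = 5.67×10⁻⁸ × 2.716×10¹¹ / 1.357.

q ≈ 11300 W/m²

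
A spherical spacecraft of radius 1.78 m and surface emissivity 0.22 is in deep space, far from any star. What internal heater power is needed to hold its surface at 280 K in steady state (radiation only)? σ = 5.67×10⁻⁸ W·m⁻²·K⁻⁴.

P = εσ·4πr²·T⁴.
4πr² = 39.82 m²; T⁴ = 6.147×10⁹ K⁴.
P = 0.22·5.67×10⁻⁸·39.82·6.147×10⁹.

P ≈ 3050 W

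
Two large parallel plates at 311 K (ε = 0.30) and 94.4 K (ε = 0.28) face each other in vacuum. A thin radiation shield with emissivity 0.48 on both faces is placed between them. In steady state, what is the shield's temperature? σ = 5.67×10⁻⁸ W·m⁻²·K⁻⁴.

In steady state the net flux on the hot side equals that on the cold side.
σ(T₁⁴−T_s⁴)/D₁ = σ(T_s⁴−T₂⁴)/D₂, with D₁ = 1/ε₁+1/ε_s−1 = 4.417, D₂ = 1/ε_s+1/ε₂−1 = 4.655.
Solve for T_s⁴: T_s⁴ = (D₂·T₁⁴ + D₁·T₂⁴)/(D₁+D₂) = 4.839×10⁹ K⁴.

T_s ≈ 264 K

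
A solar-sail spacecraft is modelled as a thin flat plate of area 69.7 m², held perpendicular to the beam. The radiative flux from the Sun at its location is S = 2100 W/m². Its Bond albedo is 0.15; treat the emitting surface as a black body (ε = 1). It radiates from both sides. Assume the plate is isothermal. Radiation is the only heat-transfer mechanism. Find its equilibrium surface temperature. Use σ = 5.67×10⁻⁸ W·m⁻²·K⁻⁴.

T ≈ 354 K

At equilibrium, absorbed power = emitted power.
Absorbing cross-section = A = 69.70 m²; emitting surface = 2A = 139.4 m² (ratio 2).
(1−a)S·A_cross = εσ·A_surf·T⁴  ⇒  T⁴ = (1−a)S/(2σ).
T⁴ = 0.850·2100/(2·5.67×10⁻⁸) = 1.574×10¹⁰ K⁴.
T = (1.574×10¹⁰)^(1/4).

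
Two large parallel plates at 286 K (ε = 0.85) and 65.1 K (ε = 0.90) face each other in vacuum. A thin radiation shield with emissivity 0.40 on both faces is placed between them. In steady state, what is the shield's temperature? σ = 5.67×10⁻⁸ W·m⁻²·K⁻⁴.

T_s ≈ 240 K

In steady state the net flux on the hot side equals that on the cold side.
σ(T₁⁴−T_s⁴)/D₁ = σ(T_s⁴−T₂⁴)/D₂, with D₁ = 1/ε₁+1/ε_s−1 = 2.676, D₂ = 1/ε_s+1/ε₂−1 = 2.611.
Solve for T_s⁴: T_s⁴ = (D₂·T₁⁴ + D₁·T₂⁴)/(D₁+D₂) = 3.313×10⁹ K⁴.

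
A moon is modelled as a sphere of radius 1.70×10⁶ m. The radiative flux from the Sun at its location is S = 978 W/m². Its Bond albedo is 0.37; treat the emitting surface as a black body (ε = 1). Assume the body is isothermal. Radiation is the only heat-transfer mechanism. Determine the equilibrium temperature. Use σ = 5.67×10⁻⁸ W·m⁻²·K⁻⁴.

At equilibrium, absorbed power = emitted power.
Absorbing cross-section = πr² = 9.079×10¹² m²; emitting surface = 4πr² = 3.632×10¹³ m² (ratio 4).
(1−a)S·A_cross = εσ·A_surf·T⁴  ⇒  T⁴ = (1−a)S/(4σ).
T⁴ = 0.630·978/(4·5.67×10⁻⁸) = 2.717×10⁹ K⁴.
T = (2.717×10⁹)^(1/4).

T ≈ 228 K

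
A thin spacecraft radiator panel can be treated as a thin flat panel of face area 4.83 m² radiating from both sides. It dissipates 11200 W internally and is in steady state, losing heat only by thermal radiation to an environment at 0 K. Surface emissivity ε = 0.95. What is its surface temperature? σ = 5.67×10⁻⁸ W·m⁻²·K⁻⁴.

T ≈ 383 K

Steady state: internal power = radiated power, P = εσA T⁴.
Radiating area A = 2·4.83 = 9.660 m².
T⁴ = P/(εσA) = 11200/(0.95·5.67×10⁻⁸·9.660) = 2.152×10¹⁰ K⁴.
T = (2.152×10¹⁰)^(1/4).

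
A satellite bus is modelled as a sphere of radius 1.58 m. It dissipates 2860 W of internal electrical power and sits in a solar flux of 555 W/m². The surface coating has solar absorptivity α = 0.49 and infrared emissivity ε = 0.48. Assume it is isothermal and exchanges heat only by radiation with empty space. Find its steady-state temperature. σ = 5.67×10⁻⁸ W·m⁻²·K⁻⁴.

T ≈ 277 K

At steady state, absorbed solar power + internal power = radiated power.
Absorbed: α·S·A_cross = 0.49·555·7.843 = 2133 W (cross-section πr²).
Total input = 2133 + 2860 = 4993 W.
Radiated: εσ·A_surf·T⁴ with A_surf = 4πr² = 31.37 m².
T⁴ = 4993/(0.48·5.67×10⁻⁸·31.37) = 5.848×10⁹ K⁴.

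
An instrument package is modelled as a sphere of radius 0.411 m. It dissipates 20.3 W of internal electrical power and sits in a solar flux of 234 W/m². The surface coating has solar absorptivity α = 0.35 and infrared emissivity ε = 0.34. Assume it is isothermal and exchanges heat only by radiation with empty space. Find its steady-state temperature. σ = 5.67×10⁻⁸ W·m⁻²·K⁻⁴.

T ≈ 199 K

At steady state, absorbed solar power + internal power = radiated power.
Absorbed: α·S·A_cross = 0.35·234·0.5307 = 43.46 W (cross-section πr²).
Total input = 43.46 + 20.3 = 63.76 W.
Radiated: εσ·A_surf·T⁴ with A_surf = 4πr² = 2.123 m².
T⁴ = 63.76/(0.34·5.67×10⁻⁸·2.123) = 1.558×10⁹ K⁴.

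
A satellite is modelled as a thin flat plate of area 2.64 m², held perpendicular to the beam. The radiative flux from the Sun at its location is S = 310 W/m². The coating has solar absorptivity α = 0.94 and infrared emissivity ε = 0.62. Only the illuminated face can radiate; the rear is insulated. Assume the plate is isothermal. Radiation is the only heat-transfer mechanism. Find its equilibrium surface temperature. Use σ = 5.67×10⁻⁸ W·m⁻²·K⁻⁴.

At equilibrium, absorbed power = emitted power.
Absorbing cross-section = A = 2.640 m²; emitting surface = A = 2.640 m² (ratio 1).
αS·A_cross = εσ·A_surf·T⁴  ⇒  T⁴ = αS/(ε·1σ).
T⁴ = 0.940·310/(0.62·1·5.67×10⁻⁸) = 8.289×10⁹ K⁴.
T = (8.289×10⁹)^(1/4).

T ≈ 302 K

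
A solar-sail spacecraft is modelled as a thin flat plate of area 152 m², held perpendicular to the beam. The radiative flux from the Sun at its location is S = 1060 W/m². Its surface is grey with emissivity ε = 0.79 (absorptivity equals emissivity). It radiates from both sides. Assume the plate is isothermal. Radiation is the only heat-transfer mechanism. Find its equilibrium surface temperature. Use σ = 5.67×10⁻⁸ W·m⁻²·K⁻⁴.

T ≈ 311 K

At equilibrium, absorbed power = emitted power.
Absorbing cross-section = A = 152.0 m²; emitting surface = 2A = 304.0 m² (ratio 2).
εS·A_cross = εσ·A_surf·T⁴  ⇒  T⁴ = S/(2σ)   (ε cancels).
T⁴ = 1060/(2·5.67×10⁻⁸) = 9.347×10⁹ K⁴.
T = (9.347×10⁹)^(1/4).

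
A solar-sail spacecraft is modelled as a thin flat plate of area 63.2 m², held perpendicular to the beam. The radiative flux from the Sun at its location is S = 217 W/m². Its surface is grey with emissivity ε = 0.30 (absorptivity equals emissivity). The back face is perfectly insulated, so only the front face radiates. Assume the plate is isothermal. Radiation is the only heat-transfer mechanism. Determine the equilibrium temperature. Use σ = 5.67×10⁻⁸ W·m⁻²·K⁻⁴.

At equilibrium, absorbed power = emitted power.
Absorbing cross-section = A = 63.20 m²; emitting surface = A = 63.20 m² (ratio 1).
εS·A_cross = εσ·A_surf·T⁴  ⇒  T⁴ = S/(1σ)   (ε cancels).
T⁴ = 217/(1·5.67×10⁻⁸) = 3.827×10⁹ K⁴.
T = (3.827×10⁹)^(1/4).

T ≈ 249 K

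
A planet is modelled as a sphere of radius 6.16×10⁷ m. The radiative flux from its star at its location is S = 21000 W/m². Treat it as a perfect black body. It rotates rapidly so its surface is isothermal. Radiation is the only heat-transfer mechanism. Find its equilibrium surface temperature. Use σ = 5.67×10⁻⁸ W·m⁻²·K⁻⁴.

At equilibrium, absorbed power = emitted power.
Absorbing cross-section = πr² = 1.192×10¹⁶ m²; emitting surface = 4πr² = 4.768×10¹⁶ m² (ratio 4).
S·A_cross = εσ·A_surf·T⁴  ⇒  T⁴ = S/(4σ).
T⁴ = 1.00·21000/(4·5.67×10⁻⁸) = 9.259×10¹⁰ K⁴.
T = (9.259×10¹⁰)^(1/4).

T ≈ 552 K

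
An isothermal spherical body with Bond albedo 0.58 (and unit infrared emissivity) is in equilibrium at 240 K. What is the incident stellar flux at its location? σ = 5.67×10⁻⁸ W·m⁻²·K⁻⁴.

(1−a)S·πr² = σ·4πr²·T⁴ ⇒ S = 4σT⁴/(1−a).
S = 4·5.67×10⁻⁸·3.318×10⁹/0.420.

S ≈ 1790 W/m²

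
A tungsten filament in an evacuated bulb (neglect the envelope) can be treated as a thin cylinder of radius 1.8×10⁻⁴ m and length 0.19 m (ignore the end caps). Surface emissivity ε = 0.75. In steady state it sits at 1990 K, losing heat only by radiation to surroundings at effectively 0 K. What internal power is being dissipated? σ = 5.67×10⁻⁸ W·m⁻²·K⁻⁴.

Steady state: P = εσA T⁴.
A = 2πrL = 2.149×10⁻⁴ m²; T⁴ = (1990)⁴ = 1.568×10¹³ K⁴.
P = 0.75 × 5.67×10⁻⁸ × 2.149×10⁻⁴ × 1.568×10¹³.

P ≈ 143 W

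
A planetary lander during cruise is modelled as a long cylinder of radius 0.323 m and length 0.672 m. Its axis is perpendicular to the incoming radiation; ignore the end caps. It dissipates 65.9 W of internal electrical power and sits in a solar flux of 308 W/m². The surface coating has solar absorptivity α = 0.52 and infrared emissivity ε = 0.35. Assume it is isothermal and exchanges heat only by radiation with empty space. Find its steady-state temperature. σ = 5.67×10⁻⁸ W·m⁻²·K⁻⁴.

T ≈ 266 K

At steady state, absorbed solar power + internal power = radiated power.
Absorbed: α·S·A_cross = 0.52·308·0.4341 = 69.53 W (cross-section 2rL).
Total input = 69.53 + 65.9 = 135.4 W.
Radiated: εσ·A_surf·T⁴ with A_surf = 2πrL = 1.364 m².
T⁴ = 135.4/(0.35·5.67×10⁻⁸·1.364) = 5.004×10⁹ K⁴.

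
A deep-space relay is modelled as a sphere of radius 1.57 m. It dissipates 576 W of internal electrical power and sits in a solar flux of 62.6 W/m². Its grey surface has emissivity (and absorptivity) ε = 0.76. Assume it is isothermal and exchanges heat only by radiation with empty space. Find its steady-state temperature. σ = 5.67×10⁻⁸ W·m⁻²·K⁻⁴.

T ≈ 163 K

At steady state, absorbed solar power + internal power = radiated power.
Absorbed: α·S·A_cross = 0.76·62.6·7.744 = 368.4 W (cross-section πr²).
Total input = 368.4 + 576 = 944.4 W.
Radiated: εσ·A_surf·T⁴ with A_surf = 4πr² = 30.97 m².
T⁴ = 944.4/(0.76·5.67×10⁻⁸·30.97) = 7.075×10⁸ K⁴.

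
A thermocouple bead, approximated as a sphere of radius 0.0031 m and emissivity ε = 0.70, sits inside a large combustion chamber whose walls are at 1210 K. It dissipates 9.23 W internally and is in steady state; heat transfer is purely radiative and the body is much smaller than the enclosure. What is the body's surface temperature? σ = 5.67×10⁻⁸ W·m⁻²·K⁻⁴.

For a small grey body in a large enclosure, net radiated power = εσA(T⁴ − T_w⁴).
Steady state: P = εσA(T⁴ − T_w⁴) with A = 4πr² = 1.208×10⁻⁴ m².
T⁴ = P/(εσA) + T_w⁴ = 9.23/(0.70·5.67×10⁻⁸·1.208×10⁻⁴) + (1210)⁴
    = 1.926×10¹² + 2.144×10¹² = 4.069×10¹² K⁴.

T ≈ 1420 K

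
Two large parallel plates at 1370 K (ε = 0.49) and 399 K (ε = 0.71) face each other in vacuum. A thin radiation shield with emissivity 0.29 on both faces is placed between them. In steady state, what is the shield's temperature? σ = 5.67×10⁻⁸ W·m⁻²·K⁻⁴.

T_s ≈ 1130 K

In steady state the net flux on the hot side equals that on the cold side.
σ(T₁⁴−T_s⁴)/D₁ = σ(T_s⁴−T₂⁴)/D₂, with D₁ = 1/ε₁+1/ε_s−1 = 4.489, D₂ = 1/ε_s+1/ε₂−1 = 3.857.
Solve for T_s⁴: T_s⁴ = (D₂·T₁⁴ + D₁·T₂⁴)/(D₁+D₂) = 1.642×10¹² K⁴.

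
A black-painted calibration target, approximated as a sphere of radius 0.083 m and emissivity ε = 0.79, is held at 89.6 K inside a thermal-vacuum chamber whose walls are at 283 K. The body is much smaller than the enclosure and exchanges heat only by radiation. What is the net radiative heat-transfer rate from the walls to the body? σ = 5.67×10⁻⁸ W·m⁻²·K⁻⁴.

P_net ≈ 24.6 W

For a small grey body in a large enclosure: P_net = εσA(T_body⁴ − T_wall⁴).
A = 4πr² = 0.08657 m²; T_body⁴ − T_wall⁴ = 6.445×10⁷ − 6.414×10⁹ = -6.350×10⁹ K⁴.
|P_net| = 0.79·5.67×10⁻⁸·0.08657·6.350×10⁹.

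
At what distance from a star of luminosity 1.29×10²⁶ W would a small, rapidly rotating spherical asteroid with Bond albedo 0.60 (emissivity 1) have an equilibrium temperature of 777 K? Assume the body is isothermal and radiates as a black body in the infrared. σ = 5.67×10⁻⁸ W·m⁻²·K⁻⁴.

For an isothermal black-emitting sphere, (1−a)S·πr² = σ·4πr²·T⁴ ⇒ S = 4σT⁴/(1−a).
S = 4·5.67×10⁻⁸·(777)⁴/0.400 = 2.067×10⁵ W/m².
Flux falls as S = L/(4πd²), so d = √(L/(4πS)) = √(1.29×10²⁶/(4π·2.067×10⁵)).

d ≈ 7.05×10⁹ m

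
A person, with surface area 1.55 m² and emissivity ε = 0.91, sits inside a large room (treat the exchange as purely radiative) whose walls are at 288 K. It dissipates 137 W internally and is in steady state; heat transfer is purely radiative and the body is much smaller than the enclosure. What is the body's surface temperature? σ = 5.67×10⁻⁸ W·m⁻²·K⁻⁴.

T ≈ 304 K

For a small grey body in a large enclosure, net radiated power = εσA(T⁴ − T_w⁴).
Steady state: P = εσA(T⁴ − T_w⁴) with A = 1.55 m².
T⁴ = P/(εσA) + T_w⁴ = 137/(0.91·5.67×10⁻⁸·1.550) + (288)⁴
    = 1.713×10⁹ + 6.880×10⁹ = 8.593×10⁹ K⁴.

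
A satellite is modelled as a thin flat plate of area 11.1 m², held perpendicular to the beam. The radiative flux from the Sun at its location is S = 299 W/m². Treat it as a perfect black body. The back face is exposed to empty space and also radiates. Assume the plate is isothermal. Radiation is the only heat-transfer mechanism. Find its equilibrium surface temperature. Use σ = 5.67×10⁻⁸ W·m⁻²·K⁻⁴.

T ≈ 227 K

At equilibrium, absorbed power = emitted power.
Absorbing cross-section = A = 11.10 m²; emitting surface = 2A = 22.20 m² (ratio 2).
S·A_cross = εσ·A_surf·T⁴  ⇒  T⁴ = S/(2σ).
T⁴ = 1.00·299/(2·5.67×10⁻⁸) = 2.637×10⁹ K⁴.
T = (2.637×10⁹)^(1/4).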